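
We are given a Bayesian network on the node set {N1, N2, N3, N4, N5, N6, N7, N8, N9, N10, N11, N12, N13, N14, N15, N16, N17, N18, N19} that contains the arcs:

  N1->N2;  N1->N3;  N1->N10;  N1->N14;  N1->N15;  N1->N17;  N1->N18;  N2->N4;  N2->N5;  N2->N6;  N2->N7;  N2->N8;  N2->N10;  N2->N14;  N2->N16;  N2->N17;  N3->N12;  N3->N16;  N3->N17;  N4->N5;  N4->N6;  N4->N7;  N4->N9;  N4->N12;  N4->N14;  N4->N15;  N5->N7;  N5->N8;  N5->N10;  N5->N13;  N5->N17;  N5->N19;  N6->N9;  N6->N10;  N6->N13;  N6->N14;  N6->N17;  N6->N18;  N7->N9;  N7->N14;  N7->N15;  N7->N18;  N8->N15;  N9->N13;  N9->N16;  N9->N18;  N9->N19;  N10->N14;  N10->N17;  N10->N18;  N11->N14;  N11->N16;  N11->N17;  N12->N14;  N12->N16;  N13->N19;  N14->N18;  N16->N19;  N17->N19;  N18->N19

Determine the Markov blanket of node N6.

Parents of N6: N2, N4.
N6's children: N9, N10, N13, N14, N17, N18.
Parents of each child, excluding N6:
  parents(N9) \ {N6} = {N4, N7}.
  N10 also has parents N1, N2, N5.
  N13 also has parents N5, N9.
  N14's other parents are N1, N2, N4, N7, N10, N11, N12.
  N17 also has parents N1, N2, N3, N5, N10, N11.
  parents(N18) \ {N6} = {N1, N7, N9, N10, N14}.
Union: {N2, N4} ∪ {N9, N10, N13, N14, N17, N18} ∪ {N1, N2, N3, N4, N5, N7, N9, N10, N11, N12, N14} = {N1, N2, N3, N4, N5, N7, N9, N10, N11, N12, N13, N14, N17, N18}.

{N1, N2, N3, N4, N5, N7, N9, N10, N11, N12, N13, N14, N17, N18}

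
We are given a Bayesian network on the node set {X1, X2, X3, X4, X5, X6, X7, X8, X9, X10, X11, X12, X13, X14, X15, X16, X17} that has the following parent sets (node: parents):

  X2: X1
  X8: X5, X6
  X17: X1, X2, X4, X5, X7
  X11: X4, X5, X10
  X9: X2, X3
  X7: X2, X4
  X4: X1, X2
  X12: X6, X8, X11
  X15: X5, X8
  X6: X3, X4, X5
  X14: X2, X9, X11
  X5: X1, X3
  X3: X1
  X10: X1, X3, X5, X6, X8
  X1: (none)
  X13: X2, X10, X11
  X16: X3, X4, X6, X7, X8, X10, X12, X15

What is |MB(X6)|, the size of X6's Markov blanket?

X6 has parents X3, X4, X5.
X6's children: X8, X10, X12, X16.
For each child, the remaining parents (spouses of X6):
  X8's other parent is X5.
  X10's other parents are X1, X3, X5, X8.
  X12's other parents are X8, X11.
  X16 also has parents X3, X4, X7, X8, X10, X12, X15.
MB(X6) = {X1, X3, X4, X5, X7, X8, X10, X11, X12, X15, X16}, which has 11 nodes.

11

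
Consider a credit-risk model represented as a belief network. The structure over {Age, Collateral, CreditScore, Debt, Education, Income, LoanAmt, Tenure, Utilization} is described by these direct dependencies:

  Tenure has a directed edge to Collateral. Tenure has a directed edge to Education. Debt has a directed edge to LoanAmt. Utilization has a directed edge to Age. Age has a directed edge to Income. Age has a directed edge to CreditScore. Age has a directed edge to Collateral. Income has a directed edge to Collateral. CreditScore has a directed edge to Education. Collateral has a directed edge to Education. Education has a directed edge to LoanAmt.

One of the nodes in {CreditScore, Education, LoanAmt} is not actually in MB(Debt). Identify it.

CreditScore

Pa(Debt) = {}.
Children of Debt: LoanAmt.
Other parents of Debt's children:
  LoanAmt also has parent Education.
MB(Debt) = {Education, LoanAmt}.
CreditScore is neither a parent, child, nor co-parent of Debt, so it does not belong.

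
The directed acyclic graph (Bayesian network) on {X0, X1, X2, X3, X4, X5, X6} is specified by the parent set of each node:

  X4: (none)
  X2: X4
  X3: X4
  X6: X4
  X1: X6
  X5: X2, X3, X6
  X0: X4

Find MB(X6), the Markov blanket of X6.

{X1, X2, X3, X4, X5}

A node's Markov blanket = Pa ∪ Ch ∪ (parents of Ch other than the node itself).
Parents of X6: X4.
Children of X6: X1, X5.
Co-parents of X6 (other parents of its children):
  X1 has no other parent.
  X5 also has parents X2, X3.
MB(X6) = {X1, X2, X3, X4, X5}.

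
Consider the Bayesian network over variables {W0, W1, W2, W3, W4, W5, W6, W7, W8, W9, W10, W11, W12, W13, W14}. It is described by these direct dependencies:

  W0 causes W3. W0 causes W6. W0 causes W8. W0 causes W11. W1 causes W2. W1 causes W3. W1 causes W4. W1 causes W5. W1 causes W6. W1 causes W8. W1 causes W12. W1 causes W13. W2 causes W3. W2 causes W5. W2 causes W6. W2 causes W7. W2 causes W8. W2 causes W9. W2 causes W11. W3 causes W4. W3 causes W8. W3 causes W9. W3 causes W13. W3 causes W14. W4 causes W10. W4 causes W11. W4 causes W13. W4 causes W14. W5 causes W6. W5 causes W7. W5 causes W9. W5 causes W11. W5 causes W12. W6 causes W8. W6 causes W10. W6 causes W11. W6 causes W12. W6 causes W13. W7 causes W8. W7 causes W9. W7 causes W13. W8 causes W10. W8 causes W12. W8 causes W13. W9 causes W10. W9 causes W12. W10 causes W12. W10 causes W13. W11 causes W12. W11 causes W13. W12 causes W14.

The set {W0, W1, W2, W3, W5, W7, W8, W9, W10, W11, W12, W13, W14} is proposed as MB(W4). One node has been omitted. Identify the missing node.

W4's parents: W1, W3.
Ch(W4) = {W10, W11, W13, W14}.
Co-parents of W4 (other parents of its children):
  W10's other parents are W6, W8, W9.
  W11's other parents are W0, W2, W5, W6.
  W13 also has parents W1, W3, W6, W7, W8, W10, W11.
  parents(W14) \ {W4} = {W3, W12}.
MB(W4) = {W0, W1, W2, W3, W5, W6, W7, W8, W9, W10, W11, W12, W13, W14}.
Comparing with the claimed set, W6 is missing.

W6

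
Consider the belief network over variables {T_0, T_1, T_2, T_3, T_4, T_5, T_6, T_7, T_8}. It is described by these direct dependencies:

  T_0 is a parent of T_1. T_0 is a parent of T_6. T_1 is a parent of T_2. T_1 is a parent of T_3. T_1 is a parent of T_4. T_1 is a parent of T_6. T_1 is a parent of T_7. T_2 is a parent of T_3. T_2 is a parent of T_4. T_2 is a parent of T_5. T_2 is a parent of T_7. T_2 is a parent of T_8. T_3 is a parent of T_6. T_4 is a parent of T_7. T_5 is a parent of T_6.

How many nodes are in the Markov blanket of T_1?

A node's Markov blanket = Pa ∪ Ch ∪ (parents of Ch other than the node itself).
T_1 has parent T_0.
Ch(T_1) = {T_2, T_3, T_4, T_6, T_7}.
For each child, the remaining parents (spouses of T_1):
  T_2 has no other parent.
  T_3 also has parent T_2.
  T_4's other parent is T_2.
  parents(T_6) \ {T_1} = {T_0, T_3, T_5}.
  T_7's other parents are T_2, T_4.
MB(T_1) = {T_0, T_2, T_3, T_4, T_5, T_6, T_7}, which has 7 nodes.

7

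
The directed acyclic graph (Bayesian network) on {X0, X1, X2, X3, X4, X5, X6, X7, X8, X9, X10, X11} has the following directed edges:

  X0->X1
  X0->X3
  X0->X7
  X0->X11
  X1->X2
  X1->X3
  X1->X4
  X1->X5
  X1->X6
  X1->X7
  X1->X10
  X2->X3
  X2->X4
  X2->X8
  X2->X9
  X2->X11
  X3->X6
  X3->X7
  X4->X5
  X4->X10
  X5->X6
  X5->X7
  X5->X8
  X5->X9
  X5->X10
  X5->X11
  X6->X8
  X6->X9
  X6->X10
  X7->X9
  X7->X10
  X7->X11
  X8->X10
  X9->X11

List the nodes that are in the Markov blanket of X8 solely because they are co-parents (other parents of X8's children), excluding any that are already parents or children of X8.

Children of X8: X10.
  X10 also has parents X1, X4, X5, X6, X7.
Excluding nodes already adjacent to X8 (X2, X5, X6, X10), the co-parent-only contribution is {X1, X4, X7}.

{X1, X4, X7}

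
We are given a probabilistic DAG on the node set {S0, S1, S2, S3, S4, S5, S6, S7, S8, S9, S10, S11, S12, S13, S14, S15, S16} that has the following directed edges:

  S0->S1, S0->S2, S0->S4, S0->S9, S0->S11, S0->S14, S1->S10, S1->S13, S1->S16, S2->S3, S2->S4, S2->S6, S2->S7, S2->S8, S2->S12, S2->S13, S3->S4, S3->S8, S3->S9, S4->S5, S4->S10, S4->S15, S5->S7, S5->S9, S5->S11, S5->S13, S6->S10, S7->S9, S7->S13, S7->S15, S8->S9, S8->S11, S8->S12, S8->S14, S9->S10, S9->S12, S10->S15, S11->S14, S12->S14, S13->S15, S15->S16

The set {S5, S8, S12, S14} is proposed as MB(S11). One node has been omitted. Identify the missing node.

S0

Parents of S11: S0, S5, S8.
Ch(S11) = {S14}.
Other parents of S11's children:
  S14 also has parents S0, S8, S12.
MB(S11) = {S0, S5, S8, S12, S14}.
Comparing with the claimed set, S0 is missing.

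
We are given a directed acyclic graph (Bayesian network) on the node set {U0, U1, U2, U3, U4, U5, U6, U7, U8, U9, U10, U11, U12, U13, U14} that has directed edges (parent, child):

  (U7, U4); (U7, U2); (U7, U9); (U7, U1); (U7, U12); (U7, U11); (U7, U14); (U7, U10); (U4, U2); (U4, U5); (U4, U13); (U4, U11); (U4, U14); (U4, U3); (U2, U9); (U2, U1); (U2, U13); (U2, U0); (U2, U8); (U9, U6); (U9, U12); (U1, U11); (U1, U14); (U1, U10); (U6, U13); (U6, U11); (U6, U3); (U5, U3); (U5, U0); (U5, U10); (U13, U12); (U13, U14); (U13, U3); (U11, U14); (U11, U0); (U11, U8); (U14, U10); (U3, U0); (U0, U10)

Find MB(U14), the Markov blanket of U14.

The Markov blanket of a node is its parents, its children, and the other parents of its children.
U14 has parents U1, U4, U7, U11, U13.
Ch(U14) = {U10}.
For each child, the remaining parents (spouses of U14):
  U10: U0, U1, U5, U7
MB(U14) = {U0, U1, U4, U5, U7, U10, U11, U13}.

{U0, U1, U4, U5, U7, U10, U11, U13}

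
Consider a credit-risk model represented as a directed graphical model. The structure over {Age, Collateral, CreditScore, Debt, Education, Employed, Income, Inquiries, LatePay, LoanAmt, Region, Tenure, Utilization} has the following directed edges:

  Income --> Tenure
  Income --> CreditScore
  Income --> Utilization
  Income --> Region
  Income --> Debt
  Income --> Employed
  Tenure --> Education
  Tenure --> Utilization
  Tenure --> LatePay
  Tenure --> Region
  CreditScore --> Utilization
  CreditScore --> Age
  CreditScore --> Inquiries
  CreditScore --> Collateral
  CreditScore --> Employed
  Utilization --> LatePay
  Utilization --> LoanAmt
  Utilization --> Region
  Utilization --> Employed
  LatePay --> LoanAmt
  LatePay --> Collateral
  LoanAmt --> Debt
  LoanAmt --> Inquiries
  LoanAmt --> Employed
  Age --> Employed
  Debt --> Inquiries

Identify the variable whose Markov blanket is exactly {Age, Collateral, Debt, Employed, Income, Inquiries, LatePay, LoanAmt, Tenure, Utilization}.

The target node must have every member of {Age, Collateral, Debt, Employed, Income, Inquiries, LatePay, LoanAmt, Tenure, Utilization} as a parent, child, or co-parent, and no others.
Parents of CreditScore: Income; children: Age, Collateral, Employed, Inquiries, Utilization; co-parents: Age, Debt, Income, LatePay, LoanAmt, Tenure, Utilization.
These exactly cover the given set, so the node is CreditScore.

CreditScore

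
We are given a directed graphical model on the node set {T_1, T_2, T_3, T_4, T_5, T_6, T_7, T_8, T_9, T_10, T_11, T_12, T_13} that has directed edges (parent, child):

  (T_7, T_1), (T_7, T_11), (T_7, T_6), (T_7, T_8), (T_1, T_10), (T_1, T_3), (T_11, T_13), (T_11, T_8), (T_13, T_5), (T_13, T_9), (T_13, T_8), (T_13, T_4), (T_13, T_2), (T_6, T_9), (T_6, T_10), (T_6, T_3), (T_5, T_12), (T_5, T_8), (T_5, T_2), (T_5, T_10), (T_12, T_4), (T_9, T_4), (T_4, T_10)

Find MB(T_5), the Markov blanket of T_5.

{T_1, T_2, T_4, T_6, T_7, T_8, T_10, T_11, T_12, T_13}

Ch(T_5) = {T_2, T_8, T_10, T_12}.
Pa(T_5) = {T_13}.
Co-parents of T_5 (other parents of its children):
  T_12: no additional parents.
  parents(T_8) \ {T_5} = {T_7, T_11, T_13}.
  T_2's other parent is T_13.
  T_10 also has parents T_1, T_4, T_6.
Union: {T_13} ∪ {T_2, T_8, T_10, T_12} ∪ {T_1, T_4, T_6, T_7, T_11, T_13} = {T_1, T_2, T_4, T_6, T_7, T_8, T_10, T_11, T_12, T_13}.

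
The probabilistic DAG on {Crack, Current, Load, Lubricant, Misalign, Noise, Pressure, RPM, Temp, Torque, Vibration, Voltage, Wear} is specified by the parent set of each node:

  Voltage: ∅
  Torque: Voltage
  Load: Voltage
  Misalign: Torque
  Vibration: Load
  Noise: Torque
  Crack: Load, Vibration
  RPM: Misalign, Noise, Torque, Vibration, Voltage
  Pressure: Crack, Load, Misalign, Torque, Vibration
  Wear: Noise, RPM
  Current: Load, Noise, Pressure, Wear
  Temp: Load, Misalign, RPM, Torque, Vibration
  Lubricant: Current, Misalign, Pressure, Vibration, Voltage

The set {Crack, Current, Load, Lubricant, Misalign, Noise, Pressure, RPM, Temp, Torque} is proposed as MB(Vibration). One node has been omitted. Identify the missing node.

Voltage

Recall MB(v) = parents ∪ children ∪ spouses, where spouses are the other parents of v's children.
Parents of Vibration: Load.
Vibration has children Crack, Lubricant, Pressure, RPM, Temp.
For each child, the remaining parents (spouses of Vibration):
  parents(Crack) \ {Vibration} = {Load}.
  parents(RPM) \ {Vibration} = {Misalign, Noise, Torque, Voltage}.
  parents(Pressure) \ {Vibration} = {Crack, Load, Misalign, Torque}.
  parents(Temp) \ {Vibration} = {Load, Misalign, RPM, Torque}.
  parents(Lubricant) \ {Vibration} = {Current, Misalign, Pressure, Voltage}.
MB(Vibration) = {Crack, Current, Load, Lubricant, Misalign, Noise, Pressure, RPM, Temp, Torque, Voltage}.
Comparing with the claimed set, Voltage is missing.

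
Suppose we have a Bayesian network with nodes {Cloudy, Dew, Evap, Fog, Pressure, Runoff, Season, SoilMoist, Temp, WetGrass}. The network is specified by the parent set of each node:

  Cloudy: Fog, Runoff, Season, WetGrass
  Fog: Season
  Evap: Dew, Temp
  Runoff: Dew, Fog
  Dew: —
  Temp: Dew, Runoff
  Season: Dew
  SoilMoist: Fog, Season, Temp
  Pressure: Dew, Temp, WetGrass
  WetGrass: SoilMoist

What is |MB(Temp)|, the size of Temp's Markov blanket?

By definition, MB(Temp) is built from Temp's parents, Temp's children, and the co-parents of Temp.
Parents of Temp: Dew, Runoff.
Temp's children: Evap, Pressure, SoilMoist.
Parents of each child, excluding Temp:
  Evap also has parent Dew.
  parents(SoilMoist) \ {Temp} = {Fog, Season}.
  Pressure's other parents are Dew, WetGrass.
MB(Temp) = {Dew, Evap, Fog, Pressure, Runoff, Season, SoilMoist, WetGrass}, which has 8 nodes.

8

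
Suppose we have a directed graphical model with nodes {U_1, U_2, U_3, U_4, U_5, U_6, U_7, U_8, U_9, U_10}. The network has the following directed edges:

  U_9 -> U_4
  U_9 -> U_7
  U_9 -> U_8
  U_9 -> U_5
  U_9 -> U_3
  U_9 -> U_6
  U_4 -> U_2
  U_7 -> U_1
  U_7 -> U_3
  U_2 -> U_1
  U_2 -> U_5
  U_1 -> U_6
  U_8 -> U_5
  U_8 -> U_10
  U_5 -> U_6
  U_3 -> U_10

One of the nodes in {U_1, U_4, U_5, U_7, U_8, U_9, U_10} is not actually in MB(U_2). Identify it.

U_10

By definition, MB(U_2) is built from U_2's parents, U_2's children, and the co-parents of U_2.
Children of U_2: U_1, U_5.
U_2's parents: U_4.
Other parents of U_2's children:
  parents(U_1) \ {U_2} = {U_7}.
  parents(U_5) \ {U_2} = {U_8, U_9}.
MB(U_2) = {U_1, U_4, U_5, U_7, U_8, U_9}.
U_10 is neither a parent, child, nor co-parent of U_2, so it does not belong.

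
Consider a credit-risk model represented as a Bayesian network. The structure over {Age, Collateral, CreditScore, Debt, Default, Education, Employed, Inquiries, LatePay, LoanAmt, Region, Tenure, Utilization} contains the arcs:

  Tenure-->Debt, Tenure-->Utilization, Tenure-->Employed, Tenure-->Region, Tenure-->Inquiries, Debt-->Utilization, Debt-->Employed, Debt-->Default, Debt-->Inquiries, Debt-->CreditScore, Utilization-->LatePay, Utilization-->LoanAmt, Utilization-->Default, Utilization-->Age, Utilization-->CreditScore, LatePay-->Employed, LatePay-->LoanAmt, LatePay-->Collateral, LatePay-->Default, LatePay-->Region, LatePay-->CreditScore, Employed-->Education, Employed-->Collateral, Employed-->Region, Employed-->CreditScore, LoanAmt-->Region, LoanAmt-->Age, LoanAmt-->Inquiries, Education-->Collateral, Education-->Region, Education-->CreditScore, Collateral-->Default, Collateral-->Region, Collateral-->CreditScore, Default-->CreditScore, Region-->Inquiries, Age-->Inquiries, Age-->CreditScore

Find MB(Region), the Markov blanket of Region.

A node's Markov blanket = Pa ∪ Ch ∪ (parents of Ch other than the node itself).
Region has parents Collateral, Education, Employed, LatePay, LoanAmt, Tenure.
Region's children: Inquiries.
For each child, the remaining parents (spouses of Region):
  parents(Inquiries) \ {Region} = {Age, Debt, LoanAmt, Tenure}.
Taking the union gives {Age, Collateral, Debt, Education, Employed, Inquiries, LatePay, LoanAmt, Tenure}.

{Age, Collateral, Debt, Education, Employed, Inquiries, LatePay, LoanAmt, Tenure}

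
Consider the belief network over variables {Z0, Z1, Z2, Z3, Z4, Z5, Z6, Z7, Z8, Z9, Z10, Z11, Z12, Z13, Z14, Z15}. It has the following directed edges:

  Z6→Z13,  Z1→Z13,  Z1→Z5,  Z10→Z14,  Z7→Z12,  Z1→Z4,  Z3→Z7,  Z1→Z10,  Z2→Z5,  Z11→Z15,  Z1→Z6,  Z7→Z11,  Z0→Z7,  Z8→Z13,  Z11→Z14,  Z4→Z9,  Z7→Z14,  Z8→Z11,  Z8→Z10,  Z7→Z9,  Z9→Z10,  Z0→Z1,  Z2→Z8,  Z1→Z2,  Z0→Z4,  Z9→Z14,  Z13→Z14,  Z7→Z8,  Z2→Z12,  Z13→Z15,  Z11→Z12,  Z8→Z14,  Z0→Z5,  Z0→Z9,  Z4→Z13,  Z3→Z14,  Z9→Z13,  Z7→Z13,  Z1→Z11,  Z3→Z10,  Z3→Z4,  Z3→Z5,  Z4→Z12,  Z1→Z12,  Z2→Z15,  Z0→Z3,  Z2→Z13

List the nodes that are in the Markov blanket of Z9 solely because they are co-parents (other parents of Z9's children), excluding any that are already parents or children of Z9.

Children of Z9: Z10, Z13, Z14.
  Z10 also has parents Z1, Z3, Z8.
  Z13's other parents are Z1, Z2, Z4, Z6, Z7, Z8.
  Z14 also has parents Z3, Z7, Z8, Z10, Z11, Z13.
Excluding nodes already adjacent to Z9 (Z0, Z4, Z7, Z10, Z13, Z14), the co-parent-only contribution is {Z1, Z2, Z3, Z6, Z8, Z11}.

{Z1, Z2, Z3, Z6, Z8, Z11}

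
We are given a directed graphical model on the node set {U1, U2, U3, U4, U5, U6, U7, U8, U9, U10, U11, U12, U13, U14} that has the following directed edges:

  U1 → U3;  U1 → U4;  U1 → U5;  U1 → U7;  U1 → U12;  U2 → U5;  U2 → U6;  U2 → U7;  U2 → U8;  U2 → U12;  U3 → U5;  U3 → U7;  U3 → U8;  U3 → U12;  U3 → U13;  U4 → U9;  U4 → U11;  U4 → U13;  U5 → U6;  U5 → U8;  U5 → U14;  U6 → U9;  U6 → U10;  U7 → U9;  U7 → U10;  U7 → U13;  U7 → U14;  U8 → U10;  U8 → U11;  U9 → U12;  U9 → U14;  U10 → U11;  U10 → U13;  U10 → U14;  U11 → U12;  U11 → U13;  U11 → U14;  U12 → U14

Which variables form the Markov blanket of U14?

A node's Markov blanket = Pa ∪ Ch ∪ (parents of Ch other than the node itself).
U14's parents: U5, U7, U9, U10, U11, U12.
Ch(U14) = {}.
U14 has no children, so there are no co-parents.
Taking the union gives {U5, U7, U9, U10, U11, U12}.

{U5, U7, U9, U10, U11, U12}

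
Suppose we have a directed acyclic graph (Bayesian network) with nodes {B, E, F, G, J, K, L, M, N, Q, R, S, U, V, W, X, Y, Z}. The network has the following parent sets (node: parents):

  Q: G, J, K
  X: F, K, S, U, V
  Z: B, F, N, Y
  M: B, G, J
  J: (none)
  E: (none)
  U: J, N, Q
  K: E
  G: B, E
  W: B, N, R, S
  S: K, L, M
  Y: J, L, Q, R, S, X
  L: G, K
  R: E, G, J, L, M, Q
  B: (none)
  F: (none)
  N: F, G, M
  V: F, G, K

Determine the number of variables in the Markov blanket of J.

Recall MB(v) = parents ∪ children ∪ spouses, where spouses are the other parents of v's children.
J's parents: none.
Ch(J) = {M, Q, R, U, Y}.
Parents of each child, excluding J:
  parents(M) \ {J} = {B, G}.
  Q's other parents are G, K.
  R's other parents are E, G, L, M, Q.
  U's other parents are N, Q.
  Y's other parents are L, Q, R, S, X.
MB(J) = {B, E, G, K, L, M, N, Q, R, S, U, X, Y}, which has 13 nodes.

13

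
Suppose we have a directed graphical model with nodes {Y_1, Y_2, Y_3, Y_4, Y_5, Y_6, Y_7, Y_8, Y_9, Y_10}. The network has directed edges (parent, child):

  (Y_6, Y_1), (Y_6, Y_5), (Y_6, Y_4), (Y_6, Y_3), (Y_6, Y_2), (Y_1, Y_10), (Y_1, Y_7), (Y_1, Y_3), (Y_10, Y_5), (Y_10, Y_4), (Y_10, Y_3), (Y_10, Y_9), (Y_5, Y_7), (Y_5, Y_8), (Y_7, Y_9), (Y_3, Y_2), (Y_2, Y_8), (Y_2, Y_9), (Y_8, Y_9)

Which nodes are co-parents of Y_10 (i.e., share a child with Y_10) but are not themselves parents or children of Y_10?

Children of Y_10: Y_3, Y_4, Y_5, Y_9.
  parents(Y_5) \ {Y_10} = {Y_6}.
  Y_4 also has parent Y_6.
  parents(Y_3) \ {Y_10} = {Y_1, Y_6}.
  parents(Y_9) \ {Y_10} = {Y_2, Y_7, Y_8}.
Excluding nodes already adjacent to Y_10 (Y_1, Y_3, Y_4, Y_5, Y_9), the co-parent-only contribution is {Y_2, Y_6, Y_7, Y_8}.

{Y_2, Y_6, Y_7, Y_8}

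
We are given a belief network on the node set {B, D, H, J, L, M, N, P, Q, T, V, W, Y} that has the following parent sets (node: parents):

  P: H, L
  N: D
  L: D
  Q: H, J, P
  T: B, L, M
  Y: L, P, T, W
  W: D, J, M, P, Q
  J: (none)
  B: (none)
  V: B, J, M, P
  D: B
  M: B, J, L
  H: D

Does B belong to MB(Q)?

No

The Markov blanket of a node is its parents, its children, and the other parents of its children.
Q's parents: H, J, P.
Q has child W.
Parents of each child, excluding Q:
  W also has parents D, J, M, P.
MB(Q) = {D, H, J, M, P, W}; B is not in this set.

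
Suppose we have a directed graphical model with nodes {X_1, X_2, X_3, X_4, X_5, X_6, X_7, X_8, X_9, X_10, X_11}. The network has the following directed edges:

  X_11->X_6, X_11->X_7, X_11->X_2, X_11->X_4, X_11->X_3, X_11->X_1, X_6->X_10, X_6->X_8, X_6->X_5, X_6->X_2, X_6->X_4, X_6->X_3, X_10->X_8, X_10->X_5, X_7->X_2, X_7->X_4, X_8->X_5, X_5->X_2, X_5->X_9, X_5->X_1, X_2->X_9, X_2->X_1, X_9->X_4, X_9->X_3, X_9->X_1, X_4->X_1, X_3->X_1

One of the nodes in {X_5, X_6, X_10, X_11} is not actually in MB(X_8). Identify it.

X_11

Pa(X_8) = {X_6, X_10}.
Children of X_8: X_5.
For each child, the remaining parents (spouses of X_8):
  X_5's other parents are X_6, X_10.
MB(X_8) = {X_5, X_6, X_10}.
X_11 is neither a parent, child, nor co-parent of X_8, so it does not belong.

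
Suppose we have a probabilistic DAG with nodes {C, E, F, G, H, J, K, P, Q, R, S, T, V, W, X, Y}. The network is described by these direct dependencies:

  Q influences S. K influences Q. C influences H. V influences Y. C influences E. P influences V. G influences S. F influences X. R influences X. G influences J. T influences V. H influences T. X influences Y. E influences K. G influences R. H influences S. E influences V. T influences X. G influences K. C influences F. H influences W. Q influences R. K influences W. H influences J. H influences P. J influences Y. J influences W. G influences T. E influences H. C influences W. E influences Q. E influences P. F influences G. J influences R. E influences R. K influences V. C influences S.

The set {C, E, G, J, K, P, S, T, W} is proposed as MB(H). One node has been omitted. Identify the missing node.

H has parents C, E.
H has children J, P, S, T, W.
Co-parents of H (other parents of its children):
  J's other parent is G.
  P's other parent is E.
  parents(S) \ {H} = {C, G, Q}.
  T's other parent is G.
  W's other parents are C, J, K.
MB(H) = {C, E, G, J, K, P, Q, S, T, W}.
Comparing with the claimed set, Q is missing.

Q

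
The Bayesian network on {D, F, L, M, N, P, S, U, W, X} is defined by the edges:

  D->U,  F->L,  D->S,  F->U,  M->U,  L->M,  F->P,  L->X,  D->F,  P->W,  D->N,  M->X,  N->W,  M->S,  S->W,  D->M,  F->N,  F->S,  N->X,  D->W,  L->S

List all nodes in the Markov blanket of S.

{D, F, L, M, N, P, W}

By definition, MB(S) is built from S's parents, S's children, and the co-parents of S.
Parents of S: D, F, L, M.
S's children: W.
For each child, the remaining parents (spouses of S):
  W also has parents D, N, P.
MB(S) = {D, F, L, M, N, P, W}.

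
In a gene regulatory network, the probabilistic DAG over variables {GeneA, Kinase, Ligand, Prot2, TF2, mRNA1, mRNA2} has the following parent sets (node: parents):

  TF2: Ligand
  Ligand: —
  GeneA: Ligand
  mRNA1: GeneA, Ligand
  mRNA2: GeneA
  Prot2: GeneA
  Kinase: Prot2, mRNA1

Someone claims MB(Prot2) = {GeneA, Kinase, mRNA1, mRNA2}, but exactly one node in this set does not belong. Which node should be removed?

mRNA2

Recall MB(v) = parents ∪ children ∪ spouses, where spouses are the other parents of v's children.
Pa(Prot2) = {GeneA}.
Children of Prot2: Kinase.
Other parents of Prot2's children:
  Kinase: mRNA1
MB(Prot2) = {GeneA, Kinase, mRNA1}.
mRNA2 is neither a parent, child, nor co-parent of Prot2, so it does not belong.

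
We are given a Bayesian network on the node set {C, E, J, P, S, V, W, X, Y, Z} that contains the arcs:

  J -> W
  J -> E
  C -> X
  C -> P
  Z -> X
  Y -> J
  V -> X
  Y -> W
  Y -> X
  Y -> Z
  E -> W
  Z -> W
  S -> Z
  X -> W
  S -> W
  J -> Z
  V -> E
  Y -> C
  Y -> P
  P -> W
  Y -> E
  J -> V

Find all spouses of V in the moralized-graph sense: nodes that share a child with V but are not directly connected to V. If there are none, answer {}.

{C, Y, Z}

Children of V: E, X.
  E's other parents are J, Y.
  X also has parents C, Y, Z.
Excluding nodes already adjacent to V (E, J, X), the co-parent-only contribution is {C, Y, Z}.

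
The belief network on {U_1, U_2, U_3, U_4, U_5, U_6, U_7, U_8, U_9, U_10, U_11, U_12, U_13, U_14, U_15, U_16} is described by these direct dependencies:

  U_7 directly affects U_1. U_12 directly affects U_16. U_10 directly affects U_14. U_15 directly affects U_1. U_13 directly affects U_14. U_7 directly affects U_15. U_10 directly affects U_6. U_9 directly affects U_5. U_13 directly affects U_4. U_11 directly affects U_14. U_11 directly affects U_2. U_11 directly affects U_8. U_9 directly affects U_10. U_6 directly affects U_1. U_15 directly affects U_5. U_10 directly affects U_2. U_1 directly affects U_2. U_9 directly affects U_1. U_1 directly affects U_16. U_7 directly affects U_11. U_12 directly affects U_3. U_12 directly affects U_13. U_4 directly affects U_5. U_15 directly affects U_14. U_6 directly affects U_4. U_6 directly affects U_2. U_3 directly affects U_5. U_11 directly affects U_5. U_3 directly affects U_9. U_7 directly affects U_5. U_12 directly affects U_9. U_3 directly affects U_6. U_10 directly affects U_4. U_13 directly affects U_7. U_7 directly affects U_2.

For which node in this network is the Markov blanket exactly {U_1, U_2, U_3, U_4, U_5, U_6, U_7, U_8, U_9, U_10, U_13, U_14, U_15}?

U_11

The target node must have every member of {U_1, U_2, U_3, U_4, U_5, U_6, U_7, U_8, U_9, U_10, U_13, U_14, U_15} as a parent, child, or co-parent, and no others.
Parents of U_11: U_7; children: U_2, U_5, U_8, U_14; co-parents: U_1, U_3, U_4, U_6, U_7, U_9, U_10, U_13, U_15.
These exactly cover the given set, so the node is U_11.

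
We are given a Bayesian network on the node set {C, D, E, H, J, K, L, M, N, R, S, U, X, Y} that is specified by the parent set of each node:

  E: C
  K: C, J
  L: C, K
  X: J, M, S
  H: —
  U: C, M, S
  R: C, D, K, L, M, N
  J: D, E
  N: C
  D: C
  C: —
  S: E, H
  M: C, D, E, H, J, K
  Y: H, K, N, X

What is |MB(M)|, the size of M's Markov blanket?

12

By definition, MB(M) is built from M's parents, M's children, and the co-parents of M.
Ch(M) = {R, U, X}.
Pa(M) = {C, D, E, H, J, K}.
Other parents of M's children:
  R also has parents C, D, K, L, N.
  U's other parents are C, S.
  X also has parents J, S.
MB(M) = {C, D, E, H, J, K, L, N, R, S, U, X}, which has 12 nodes.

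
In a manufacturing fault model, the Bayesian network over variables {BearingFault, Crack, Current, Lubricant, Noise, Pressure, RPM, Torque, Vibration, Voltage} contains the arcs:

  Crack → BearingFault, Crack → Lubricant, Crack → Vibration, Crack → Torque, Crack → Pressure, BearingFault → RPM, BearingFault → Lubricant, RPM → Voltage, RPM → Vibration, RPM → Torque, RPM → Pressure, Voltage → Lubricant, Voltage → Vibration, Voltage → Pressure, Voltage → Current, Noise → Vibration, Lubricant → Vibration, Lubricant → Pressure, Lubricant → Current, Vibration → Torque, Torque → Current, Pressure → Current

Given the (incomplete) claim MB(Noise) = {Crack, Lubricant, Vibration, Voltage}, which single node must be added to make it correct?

RPM

The Markov blanket of a node is its parents, its children, and the other parents of its children.
Pa(Noise) = {}.
Ch(Noise) = {Vibration}.
Co-parents of Noise (other parents of its children):
  parents(Vibration) \ {Noise} = {Crack, Lubricant, RPM, Voltage}.
MB(Noise) = {Crack, Lubricant, RPM, Vibration, Voltage}.
Comparing with the claimed set, RPM is missing.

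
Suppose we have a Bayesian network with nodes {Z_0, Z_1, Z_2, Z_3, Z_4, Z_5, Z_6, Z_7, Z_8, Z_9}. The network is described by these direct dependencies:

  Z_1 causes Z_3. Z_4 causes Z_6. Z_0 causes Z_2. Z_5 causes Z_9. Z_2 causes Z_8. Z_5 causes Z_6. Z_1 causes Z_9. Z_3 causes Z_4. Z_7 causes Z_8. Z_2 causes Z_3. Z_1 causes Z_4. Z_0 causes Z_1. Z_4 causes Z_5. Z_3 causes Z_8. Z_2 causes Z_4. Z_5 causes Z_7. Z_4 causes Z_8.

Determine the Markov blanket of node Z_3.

{Z_1, Z_2, Z_4, Z_7, Z_8}

Parents of Z_3: Z_1, Z_2.
Z_3's children: Z_4, Z_8.
Parents of each child, excluding Z_3:
  parents(Z_4) \ {Z_3} = {Z_1, Z_2}.
  parents(Z_8) \ {Z_3} = {Z_2, Z_4, Z_7}.
MB(Z_3) = {Z_1, Z_2, Z_4, Z_7, Z_8}.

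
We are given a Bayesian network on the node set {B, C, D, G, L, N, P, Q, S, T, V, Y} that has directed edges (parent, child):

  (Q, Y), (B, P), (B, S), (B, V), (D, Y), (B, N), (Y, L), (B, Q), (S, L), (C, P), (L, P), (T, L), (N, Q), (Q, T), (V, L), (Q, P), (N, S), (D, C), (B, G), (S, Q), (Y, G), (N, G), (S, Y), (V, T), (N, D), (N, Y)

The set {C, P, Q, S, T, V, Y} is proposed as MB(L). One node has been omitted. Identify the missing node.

The Markov blanket of a node is its parents, its children, and the other parents of its children.
L's parents: S, T, V, Y.
Ch(L) = {P}.
Other parents of L's children:
  P: B, C, Q
MB(L) = {B, C, P, Q, S, T, V, Y}.
Comparing with the claimed set, B is missing.

B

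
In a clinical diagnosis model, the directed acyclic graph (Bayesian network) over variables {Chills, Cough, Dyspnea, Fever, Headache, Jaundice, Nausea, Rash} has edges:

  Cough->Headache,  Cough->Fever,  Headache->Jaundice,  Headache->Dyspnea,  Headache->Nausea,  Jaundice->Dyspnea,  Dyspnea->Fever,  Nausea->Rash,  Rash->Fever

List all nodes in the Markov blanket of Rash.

A node's Markov blanket = Pa ∪ Ch ∪ (parents of Ch other than the node itself).
Pa(Rash) = {Nausea}.
Rash has child Fever.
Other parents of Rash's children:
  parents(Fever) \ {Rash} = {Cough, Dyspnea}.
So the Markov blanket of Rash is {Cough, Dyspnea, Fever, Nausea}.

{Cough, Dyspnea, Fever, Nausea}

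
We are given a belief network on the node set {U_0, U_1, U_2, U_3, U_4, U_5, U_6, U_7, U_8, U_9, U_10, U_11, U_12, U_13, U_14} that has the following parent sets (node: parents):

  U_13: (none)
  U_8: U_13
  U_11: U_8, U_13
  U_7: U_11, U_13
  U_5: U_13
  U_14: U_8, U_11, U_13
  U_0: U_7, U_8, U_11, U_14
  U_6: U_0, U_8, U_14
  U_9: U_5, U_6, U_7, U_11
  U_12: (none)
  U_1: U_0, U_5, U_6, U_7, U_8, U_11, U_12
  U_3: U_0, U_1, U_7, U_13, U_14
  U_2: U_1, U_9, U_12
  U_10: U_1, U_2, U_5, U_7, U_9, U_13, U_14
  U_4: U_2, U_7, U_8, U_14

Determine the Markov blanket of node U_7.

By definition, MB(U_7) is built from U_7's parents, U_7's children, and the co-parents of U_7.
U_7's children: U_0, U_1, U_3, U_4, U_9, U_10.
U_7 has parents U_11, U_13.
Parents of each child, excluding U_7:
  U_0's other parents are U_8, U_11, U_14.
  U_9's other parents are U_5, U_6, U_11.
  U_1's other parents are U_0, U_5, U_6, U_8, U_11, U_12.
  U_3's other parents are U_0, U_1, U_13, U_14.
  U_10's other parents are U_1, U_2, U_5, U_9, U_13, U_14.
  U_4's other parents are U_2, U_8, U_14.
Taking the union gives {U_0, U_1, U_2, U_3, U_4, U_5, U_6, U_8, U_9, U_10, U_11, U_12, U_13, U_14}.

{U_0, U_1, U_2, U_3, U_4, U_5, U_6, U_8, U_9, U_10, U_11, U_12, U_13, U_14}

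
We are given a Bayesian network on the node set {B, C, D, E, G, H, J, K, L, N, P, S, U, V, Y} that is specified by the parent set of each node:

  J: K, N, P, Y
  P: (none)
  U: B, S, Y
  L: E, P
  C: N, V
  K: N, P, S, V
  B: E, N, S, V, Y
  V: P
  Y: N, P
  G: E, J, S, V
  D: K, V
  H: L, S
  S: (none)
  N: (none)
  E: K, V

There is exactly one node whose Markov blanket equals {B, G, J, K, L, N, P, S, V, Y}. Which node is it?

The target node must have every member of {B, G, J, K, L, N, P, S, V, Y} as a parent, child, or co-parent, and no others.
Parents of E: K, V; children: B, G, L; co-parents: J, N, P, S, V, Y.
These exactly cover the given set, so the node is E.

E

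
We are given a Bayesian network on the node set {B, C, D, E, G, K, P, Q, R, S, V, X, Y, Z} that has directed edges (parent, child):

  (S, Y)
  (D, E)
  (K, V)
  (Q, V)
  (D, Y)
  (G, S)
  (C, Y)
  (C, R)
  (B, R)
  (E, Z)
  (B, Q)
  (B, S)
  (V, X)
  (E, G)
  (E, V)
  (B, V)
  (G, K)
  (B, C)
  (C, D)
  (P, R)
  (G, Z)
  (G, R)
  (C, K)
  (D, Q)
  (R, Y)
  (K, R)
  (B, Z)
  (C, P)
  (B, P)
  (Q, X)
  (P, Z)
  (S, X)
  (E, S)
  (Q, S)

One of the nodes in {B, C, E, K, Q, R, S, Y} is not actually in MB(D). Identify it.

The Markov blanket of a node is its parents, its children, and the other parents of its children.
Pa(D) = {C}.
D has children E, Q, Y.
Parents of each child, excluding D:
  E: —
  Q: B
  Y: C, R, S
MB(D) = {B, C, E, Q, R, S, Y}.
K is neither a parent, child, nor co-parent of D, so it does not belong.

K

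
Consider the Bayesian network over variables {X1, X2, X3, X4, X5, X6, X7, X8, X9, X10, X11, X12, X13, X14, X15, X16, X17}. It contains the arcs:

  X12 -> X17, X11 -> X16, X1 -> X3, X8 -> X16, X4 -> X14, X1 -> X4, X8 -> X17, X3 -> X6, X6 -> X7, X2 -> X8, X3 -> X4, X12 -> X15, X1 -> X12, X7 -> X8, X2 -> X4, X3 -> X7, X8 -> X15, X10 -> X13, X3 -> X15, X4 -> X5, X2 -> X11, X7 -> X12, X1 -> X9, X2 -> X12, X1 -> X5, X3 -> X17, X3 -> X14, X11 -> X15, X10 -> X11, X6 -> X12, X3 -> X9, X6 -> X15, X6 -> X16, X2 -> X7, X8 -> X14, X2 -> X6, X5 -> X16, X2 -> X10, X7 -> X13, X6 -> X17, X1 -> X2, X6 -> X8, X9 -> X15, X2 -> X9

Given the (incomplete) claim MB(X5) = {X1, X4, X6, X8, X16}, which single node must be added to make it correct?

X11

A node's Markov blanket = Pa ∪ Ch ∪ (parents of Ch other than the node itself).
X5's children: X16.
Parents of X5: X1, X4.
For each child, the remaining parents (spouses of X5):
  X16 also has parents X6, X8, X11.
MB(X5) = {X1, X4, X6, X8, X11, X16}.
Comparing with the claimed set, X11 is missing.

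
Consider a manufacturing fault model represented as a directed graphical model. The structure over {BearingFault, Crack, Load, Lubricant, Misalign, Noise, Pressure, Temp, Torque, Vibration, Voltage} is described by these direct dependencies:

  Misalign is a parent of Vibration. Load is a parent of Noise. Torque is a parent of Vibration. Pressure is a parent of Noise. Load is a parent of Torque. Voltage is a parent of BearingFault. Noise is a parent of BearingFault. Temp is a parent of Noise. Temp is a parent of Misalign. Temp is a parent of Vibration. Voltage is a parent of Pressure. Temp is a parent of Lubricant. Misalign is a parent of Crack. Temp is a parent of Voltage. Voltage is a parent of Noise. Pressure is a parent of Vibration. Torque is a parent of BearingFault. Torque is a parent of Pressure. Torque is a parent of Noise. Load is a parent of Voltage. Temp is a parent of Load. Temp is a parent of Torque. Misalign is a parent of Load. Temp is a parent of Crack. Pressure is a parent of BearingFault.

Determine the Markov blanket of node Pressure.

{BearingFault, Load, Misalign, Noise, Temp, Torque, Vibration, Voltage}

A node's Markov blanket = Pa ∪ Ch ∪ (parents of Ch other than the node itself).
Pressure's parents: Torque, Voltage.
Children of Pressure: BearingFault, Noise, Vibration.
For each child, the remaining parents (spouses of Pressure):
  Noise also has parents Load, Temp, Torque, Voltage.
  parents(BearingFault) \ {Pressure} = {Noise, Torque, Voltage}.
  Vibration also has parents Misalign, Temp, Torque.
Taking the union gives {BearingFault, Load, Misalign, Noise, Temp, Torque, Vibration, Voltage}.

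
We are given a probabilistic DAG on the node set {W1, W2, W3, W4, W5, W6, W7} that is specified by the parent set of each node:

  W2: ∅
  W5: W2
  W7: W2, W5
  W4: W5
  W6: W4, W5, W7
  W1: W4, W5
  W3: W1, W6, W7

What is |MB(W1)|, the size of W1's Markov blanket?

5

By definition, MB(W1) is built from W1's parents, W1's children, and the co-parents of W1.
W1 has child W3.
Pa(W1) = {W4, W5}.
Co-parents of W1 (other parents of its children):
  W3 also has parents W6, W7.
MB(W1) = {W3, W4, W5, W6, W7}, which has 5 nodes.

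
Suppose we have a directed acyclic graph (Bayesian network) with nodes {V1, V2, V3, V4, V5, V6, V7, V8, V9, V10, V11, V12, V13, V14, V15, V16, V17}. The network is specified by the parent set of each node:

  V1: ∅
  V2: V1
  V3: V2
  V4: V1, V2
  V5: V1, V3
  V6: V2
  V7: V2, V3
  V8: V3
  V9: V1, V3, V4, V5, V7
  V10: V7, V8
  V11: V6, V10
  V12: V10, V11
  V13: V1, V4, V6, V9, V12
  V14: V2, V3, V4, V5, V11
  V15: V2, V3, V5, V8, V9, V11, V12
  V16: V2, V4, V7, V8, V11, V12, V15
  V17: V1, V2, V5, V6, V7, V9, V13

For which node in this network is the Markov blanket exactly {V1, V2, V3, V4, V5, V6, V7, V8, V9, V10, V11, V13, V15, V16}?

The target node must have every member of {V1, V2, V3, V4, V5, V6, V7, V8, V9, V10, V11, V13, V15, V16} as a parent, child, or co-parent, and no others.
Parents of V12: V10, V11; children: V13, V15, V16; co-parents: V1, V2, V3, V4, V5, V6, V7, V8, V9, V11, V15.
These exactly cover the given set, so the node is V12.

V12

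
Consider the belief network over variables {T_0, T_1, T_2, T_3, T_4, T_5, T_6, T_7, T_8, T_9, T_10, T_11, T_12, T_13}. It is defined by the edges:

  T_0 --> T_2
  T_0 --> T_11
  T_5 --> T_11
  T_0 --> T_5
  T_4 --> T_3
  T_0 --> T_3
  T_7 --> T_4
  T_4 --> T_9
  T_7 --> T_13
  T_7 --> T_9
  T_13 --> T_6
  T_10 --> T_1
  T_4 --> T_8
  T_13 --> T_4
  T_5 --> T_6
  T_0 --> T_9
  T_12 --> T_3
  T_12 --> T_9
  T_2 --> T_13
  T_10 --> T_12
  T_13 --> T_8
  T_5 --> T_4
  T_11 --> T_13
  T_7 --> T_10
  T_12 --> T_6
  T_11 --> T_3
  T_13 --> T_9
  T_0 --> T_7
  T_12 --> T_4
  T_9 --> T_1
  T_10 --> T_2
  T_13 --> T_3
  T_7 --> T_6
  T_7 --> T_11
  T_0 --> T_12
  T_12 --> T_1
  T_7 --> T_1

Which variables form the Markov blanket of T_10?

{T_0, T_1, T_2, T_7, T_9, T_12}

By definition, MB(T_10) is built from T_10's parents, T_10's children, and the co-parents of T_10.
T_10's parents: T_7.
T_10's children: T_1, T_2, T_12.
For each child, the remaining parents (spouses of T_10):
  T_2 also has parent T_0.
  T_12's other parent is T_0.
  T_1's other parents are T_7, T_9, T_12.
So the Markov blanket of T_10 is {T_0, T_1, T_2, T_7, T_9, T_12}.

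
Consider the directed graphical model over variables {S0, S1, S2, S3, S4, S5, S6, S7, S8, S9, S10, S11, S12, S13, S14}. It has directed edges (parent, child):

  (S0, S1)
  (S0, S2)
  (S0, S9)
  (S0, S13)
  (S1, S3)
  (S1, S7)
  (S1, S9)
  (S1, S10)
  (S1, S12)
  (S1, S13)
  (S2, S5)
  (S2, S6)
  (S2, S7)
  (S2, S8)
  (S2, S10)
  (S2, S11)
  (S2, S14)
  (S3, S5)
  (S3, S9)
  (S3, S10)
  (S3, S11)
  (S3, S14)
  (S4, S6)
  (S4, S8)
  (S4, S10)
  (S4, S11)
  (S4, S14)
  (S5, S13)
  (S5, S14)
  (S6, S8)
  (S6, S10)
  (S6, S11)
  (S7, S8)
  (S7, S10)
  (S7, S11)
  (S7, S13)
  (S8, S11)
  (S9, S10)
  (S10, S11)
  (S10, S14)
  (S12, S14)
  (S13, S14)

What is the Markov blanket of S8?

{S2, S3, S4, S6, S7, S10, S11}

S8's children: S11.
Parents of S8: S2, S4, S6, S7.
Parents of each child, excluding S8:
  S11 also has parents S2, S3, S4, S6, S7, S10.
Taking the union gives {S2, S3, S4, S6, S7, S10, S11}.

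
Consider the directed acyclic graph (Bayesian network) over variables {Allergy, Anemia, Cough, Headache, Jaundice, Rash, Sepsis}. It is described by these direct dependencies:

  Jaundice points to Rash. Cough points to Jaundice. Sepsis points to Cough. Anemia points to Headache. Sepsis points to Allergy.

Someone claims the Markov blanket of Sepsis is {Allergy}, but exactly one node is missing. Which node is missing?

Children of Sepsis: Allergy, Cough.
Sepsis has no parents.
Other parents of Sepsis's children:
  Cough has no other parent.
  Allergy has no other parent.
MB(Sepsis) = {Allergy, Cough}.
Comparing with the claimed set, Cough is missing.

Cough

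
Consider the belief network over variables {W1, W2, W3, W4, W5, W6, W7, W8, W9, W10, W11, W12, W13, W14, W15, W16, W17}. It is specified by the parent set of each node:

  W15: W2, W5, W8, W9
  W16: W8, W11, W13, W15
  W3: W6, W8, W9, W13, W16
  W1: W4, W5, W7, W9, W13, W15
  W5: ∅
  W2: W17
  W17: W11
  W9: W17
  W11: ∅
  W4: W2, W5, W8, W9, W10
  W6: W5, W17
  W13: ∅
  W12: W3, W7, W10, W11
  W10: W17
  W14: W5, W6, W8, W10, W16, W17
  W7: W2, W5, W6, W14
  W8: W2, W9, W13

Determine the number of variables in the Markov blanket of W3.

9

Pa(W3) = {W6, W8, W9, W13, W16}.
W3 has child W12.
Co-parents of W3 (other parents of its children):
  W12: W7, W10, W11
MB(W3) = {W6, W7, W8, W9, W10, W11, W12, W13, W16}, which has 9 nodes.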